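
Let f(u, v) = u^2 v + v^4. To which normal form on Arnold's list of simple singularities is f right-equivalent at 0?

The Hessian of f at 0 is [[0, 0], [0, 0]] with rank 0, so corank 2. A Groebner basis of the Jacobian ideal J(f) in C{u,v} is {u^3, u^2/4 + v^3, u*v}; counting standard monomials gives mu = 5. Corank 2; j^3 = u^2*v has shape L^2 M (L != M), so D-series; mu = 5 gives D_5.

D_5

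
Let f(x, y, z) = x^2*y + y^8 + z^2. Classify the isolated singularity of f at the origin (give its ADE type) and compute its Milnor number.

Type D9, Milnor number mu = 9.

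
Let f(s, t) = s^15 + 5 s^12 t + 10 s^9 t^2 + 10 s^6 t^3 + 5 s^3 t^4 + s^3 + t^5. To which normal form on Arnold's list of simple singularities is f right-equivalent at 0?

E_8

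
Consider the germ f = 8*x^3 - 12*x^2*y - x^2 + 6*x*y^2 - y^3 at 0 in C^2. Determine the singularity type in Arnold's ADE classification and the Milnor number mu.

Type A2, Milnor number mu = 2.

The Hessian of f at 0 is [[-2, 0], [0, 0]] with rank 1, so corank 1. A Groebner basis of the Jacobian ideal J(f) in C{x,y} is {y^2, x}; counting standard monomials gives mu = 2. Corank 1: A-series; mu = 2 gives A_2.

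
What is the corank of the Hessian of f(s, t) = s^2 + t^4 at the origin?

Hessian at 0 has rank 1.

1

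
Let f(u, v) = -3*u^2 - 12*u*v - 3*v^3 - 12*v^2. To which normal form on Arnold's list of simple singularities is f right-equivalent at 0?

A2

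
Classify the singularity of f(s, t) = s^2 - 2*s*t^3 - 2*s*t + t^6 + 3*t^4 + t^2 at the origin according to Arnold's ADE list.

The Hessian of f at 0 is [[2, -2], [-2, 2]] with rank 1, so corank 1. A Groebner basis of the Jacobian ideal J(f) in C{s,t} is {t^3, s - t}; counting standard monomials gives mu = 3. Corank 1: A-series; mu = 3 gives A_3.

A3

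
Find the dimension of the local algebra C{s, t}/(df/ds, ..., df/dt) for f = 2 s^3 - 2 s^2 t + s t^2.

4

The Hessian of f at 0 is [[0, 0], [0, 0]] with rank 0, so corank 2. A Groebner basis of the Jacobian ideal J(f) in C{s,t} is {t^3, s^2 + t^2/2, s*t + t^2/2}; counting standard monomials gives mu = 4. Corank 2; j^3 = s*(2*s^2 - 2*s*t + t^2) splits into three distinct lines over C (the quadratic factor has nonzero discriminant), so D_4.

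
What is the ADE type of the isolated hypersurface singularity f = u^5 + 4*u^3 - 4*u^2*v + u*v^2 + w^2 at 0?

D_{6}

The Hessian of f at 0 has rank 1. Corank 2; j^3 = u*(2*u - v)^2 has shape L^2 M (L != M), so D-series; mu = 6 gives D_6.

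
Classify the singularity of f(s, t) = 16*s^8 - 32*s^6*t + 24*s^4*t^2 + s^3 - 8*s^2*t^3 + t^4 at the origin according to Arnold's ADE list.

E_{6}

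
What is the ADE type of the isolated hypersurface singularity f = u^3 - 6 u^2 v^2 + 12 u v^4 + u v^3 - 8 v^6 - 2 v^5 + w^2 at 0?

E_7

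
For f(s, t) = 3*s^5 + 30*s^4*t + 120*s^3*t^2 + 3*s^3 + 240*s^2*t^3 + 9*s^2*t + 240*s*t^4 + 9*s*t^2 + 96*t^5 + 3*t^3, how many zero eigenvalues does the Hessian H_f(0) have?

The Hessian at 0 is [[0, 0], [0, 0]] of rank 0; hence corank 2.

2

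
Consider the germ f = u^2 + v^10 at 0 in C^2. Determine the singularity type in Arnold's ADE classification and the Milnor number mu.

Type A_{9}, Milnor number mu = 9.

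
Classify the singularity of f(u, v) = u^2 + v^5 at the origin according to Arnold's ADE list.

The Hessian of f at 0 is [[2, 0], [0, 0]] with rank 1, so corank 1. A Groebner basis of the Jacobian ideal J(f) in C{u,v} is {v^4, u}; counting standard monomials gives mu = 4. Corank 1: A-series; mu = 4 gives A_4.

A_4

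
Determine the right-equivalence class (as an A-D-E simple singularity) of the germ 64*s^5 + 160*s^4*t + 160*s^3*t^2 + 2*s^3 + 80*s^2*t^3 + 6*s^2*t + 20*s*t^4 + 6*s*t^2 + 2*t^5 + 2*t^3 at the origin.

The Hessian of f at 0 is [[0, 0], [0, 0]] with rank 0, so corank 2. A Groebner basis of the Jacobian ideal J(f) in C{s,t} is {t^5, s*t^3 + 7*t^4/8, s^2 + 2*s*t + t^2}; counting standard monomials gives mu = 8. Corank 2; j^3 = 2*(s + t)^3 is a perfect cube, so E-series; the 5-jet and mu = 8 give E_8.

E_{8}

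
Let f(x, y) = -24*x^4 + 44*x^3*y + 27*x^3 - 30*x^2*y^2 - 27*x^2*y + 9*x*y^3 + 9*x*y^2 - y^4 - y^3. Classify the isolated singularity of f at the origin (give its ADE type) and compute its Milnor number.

Type E_{7}, Milnor number mu = 7.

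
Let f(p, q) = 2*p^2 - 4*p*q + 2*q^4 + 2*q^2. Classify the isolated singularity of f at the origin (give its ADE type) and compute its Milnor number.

Type A_{3}, Milnor number mu = 3.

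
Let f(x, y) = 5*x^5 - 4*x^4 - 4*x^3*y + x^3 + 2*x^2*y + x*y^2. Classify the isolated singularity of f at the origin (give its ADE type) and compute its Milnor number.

Type D_6, Milnor number mu = 6.

The Hessian of f at 0 has rank 0. Corank 2; j^3 = x*(x + y)^2 has shape L^2 M (L != M), so D-series; mu = 6 gives D_6.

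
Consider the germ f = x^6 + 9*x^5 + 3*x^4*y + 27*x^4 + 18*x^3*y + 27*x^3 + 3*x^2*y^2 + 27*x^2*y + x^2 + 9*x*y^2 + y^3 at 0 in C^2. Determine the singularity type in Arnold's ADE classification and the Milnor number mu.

Type A2, Milnor number mu = 2.

The Hessian of f at 0 has rank 1. Corank 1: A-series; mu = 2 gives A_2.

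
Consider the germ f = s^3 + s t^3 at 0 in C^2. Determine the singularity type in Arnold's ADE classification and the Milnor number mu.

The Hessian of f at 0 is [[0, 0], [0, 0]] with rank 0, so corank 2. A Groebner basis of the Jacobian ideal J(f) in C{s,t} is {s^3, s*t^2, 3*s^2 + t^3}; counting standard monomials gives mu = 7. Corank 2; j^3 = s^3 is a perfect cube, so E-series; the 4-jet and mu = 7 give E_7.

Type E7, Milnor number mu = 7.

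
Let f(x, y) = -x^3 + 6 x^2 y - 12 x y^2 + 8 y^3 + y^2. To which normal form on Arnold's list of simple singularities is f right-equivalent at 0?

A2

The Hessian of f at 0 has rank 1. Corank 1: A-series; mu = 2 gives A_2.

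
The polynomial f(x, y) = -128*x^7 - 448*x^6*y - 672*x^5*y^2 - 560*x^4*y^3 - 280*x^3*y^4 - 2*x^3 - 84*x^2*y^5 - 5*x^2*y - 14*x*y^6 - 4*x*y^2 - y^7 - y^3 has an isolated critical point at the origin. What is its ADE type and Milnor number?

Type D_{8}, Milnor number mu = 8.

The Hessian of f at 0 has rank 0. Corank 2; j^3 = -(x + y)^2*(2*x + y) has shape L^2 M (L != M), so D-series; mu = 8 gives D_8.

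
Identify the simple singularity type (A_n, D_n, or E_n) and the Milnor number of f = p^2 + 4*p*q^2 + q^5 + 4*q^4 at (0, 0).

Type A_{4}, Milnor number mu = 4.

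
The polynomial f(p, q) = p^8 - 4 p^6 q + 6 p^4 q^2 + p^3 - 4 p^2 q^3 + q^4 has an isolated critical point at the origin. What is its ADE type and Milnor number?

Type E_6, Milnor number mu = 6.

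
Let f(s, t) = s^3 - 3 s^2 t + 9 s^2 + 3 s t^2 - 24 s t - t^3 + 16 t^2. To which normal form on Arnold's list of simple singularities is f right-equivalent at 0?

A_2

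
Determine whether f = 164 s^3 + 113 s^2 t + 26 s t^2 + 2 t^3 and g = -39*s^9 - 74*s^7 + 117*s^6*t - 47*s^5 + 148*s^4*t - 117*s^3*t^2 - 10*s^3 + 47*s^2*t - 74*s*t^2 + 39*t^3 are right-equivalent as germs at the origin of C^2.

Yes.

The Hessian of f at 0 has rank 0. Corank 2; j^3 = (4*s + t)*(41*s^2 + 18*s*t + 2*t^2) splits into three distinct lines over C (the quadratic factor has nonzero discriminant), so D_4. The Hessian of g at 0 has rank 0. Corank 2; j^3 = -(2*s - 3*t)*(5*s^2 - 16*s*t + 13*t^2) splits into three distinct lines over C (the quadratic factor has nonzero discriminant), so D_4. Both have type D_4, hence right-equivalent.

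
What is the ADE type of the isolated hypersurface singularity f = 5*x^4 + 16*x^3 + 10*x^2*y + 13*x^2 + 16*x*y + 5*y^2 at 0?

A1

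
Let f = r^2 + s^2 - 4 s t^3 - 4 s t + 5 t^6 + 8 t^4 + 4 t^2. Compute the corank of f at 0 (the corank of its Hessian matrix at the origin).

Hessian at 0 has rank 2.

1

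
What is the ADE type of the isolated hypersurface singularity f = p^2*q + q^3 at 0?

D_4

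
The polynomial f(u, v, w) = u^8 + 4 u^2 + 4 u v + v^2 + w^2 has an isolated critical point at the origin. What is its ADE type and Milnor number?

Type A_7, Milnor number mu = 7.

The Hessian of f at 0 has rank 2. Corank 1: A-series; mu = 7 gives A_7.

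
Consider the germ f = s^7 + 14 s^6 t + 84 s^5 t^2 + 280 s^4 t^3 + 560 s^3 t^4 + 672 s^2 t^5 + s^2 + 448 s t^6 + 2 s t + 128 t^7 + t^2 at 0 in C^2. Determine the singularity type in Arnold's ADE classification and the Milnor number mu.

Type A_{6}, Milnor number mu = 6.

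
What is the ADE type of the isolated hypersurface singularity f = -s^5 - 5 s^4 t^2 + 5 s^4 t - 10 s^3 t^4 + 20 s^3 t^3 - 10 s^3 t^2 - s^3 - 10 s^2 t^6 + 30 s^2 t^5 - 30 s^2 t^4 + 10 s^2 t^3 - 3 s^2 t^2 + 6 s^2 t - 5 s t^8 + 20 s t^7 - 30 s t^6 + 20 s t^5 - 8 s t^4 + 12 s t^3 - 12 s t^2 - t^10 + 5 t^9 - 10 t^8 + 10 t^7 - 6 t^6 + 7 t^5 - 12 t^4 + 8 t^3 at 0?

E8

The Hessian of f at 0 is [[0, 0], [0, 0]] with rank 0, so corank 2. A Groebner basis of the Jacobian ideal J(f) in C{s,t} is {7*s^2/4 + s*t^3 + 7*s*t^2/2 - 7*s*t - 7*t^3 + 7*t^2, s^2 + 2*s*t^2 - 4*s*t + t^4 - 4*t^3 + 4*t^2, s^3 + 3*s^2 - 6*s*t^2 - 12*s*t + 4*t^3 + 12*t^2, s^2*t + s^2/2 - 3*s*t^2 - 2*s*t + 2*t^3 + 2*t^2}; counting standard monomials gives mu = 8. Corank 2; j^3 = -(s - 2*t)^3 is a perfect cube, so E-series; the 5-jet and mu = 8 give E_8.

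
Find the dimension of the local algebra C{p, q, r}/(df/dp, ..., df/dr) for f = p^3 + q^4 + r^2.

The Hessian of f at 0 is [[0, 0, 0], [0, 0, 0], [0, 0, 2]] with rank 1, so corank 2. A Groebner basis of the Jacobian ideal J(f) in C{p,q,r} is {q^3, p^2, r}; counting standard monomials gives mu = 6. Corank 2; j^3 = p^3 is a perfect cube, so E-series; the 4-jet and mu = 6 give E_6.

6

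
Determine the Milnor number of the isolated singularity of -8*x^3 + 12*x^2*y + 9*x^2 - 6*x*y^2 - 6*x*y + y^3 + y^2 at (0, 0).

The Hessian of f at 0 has rank 1. Corank 1: A-series; mu = 2 gives A_2.

2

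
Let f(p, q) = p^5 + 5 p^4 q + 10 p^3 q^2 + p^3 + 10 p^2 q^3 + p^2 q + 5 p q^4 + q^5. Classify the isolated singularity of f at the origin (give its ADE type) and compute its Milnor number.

The Hessian of f at 0 is [[0, 0], [0, 0]] with rank 0, so corank 2. A Groebner basis of the Jacobian ideal J(f) in C{p,q} is {-p*q/5 + q^4, p*q^2, p^2 + p*q}; counting standard monomials gives mu = 6. Corank 2; j^3 = p^2*(p + q) has shape L^2 M (L != M), so D-series; mu = 6 gives D_6.

Type D6, Milnor number mu = 6.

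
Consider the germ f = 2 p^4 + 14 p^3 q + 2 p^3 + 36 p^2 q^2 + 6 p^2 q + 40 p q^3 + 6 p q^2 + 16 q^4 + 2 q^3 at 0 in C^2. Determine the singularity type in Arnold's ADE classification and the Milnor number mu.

The Hessian of f at 0 has rank 0. Corank 2; j^3 = 2*(p + q)^3 is a perfect cube, so E-series; the 4-jet and mu = 7 give E_7.

Type E7, Milnor number mu = 7.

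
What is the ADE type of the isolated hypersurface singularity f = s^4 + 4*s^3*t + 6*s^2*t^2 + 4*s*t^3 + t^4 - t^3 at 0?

E6

The Hessian of f at 0 is [[0, 0], [0, 0]] with rank 0, so corank 2. A Groebner basis of the Jacobian ideal J(f) in C{s,t} is {s^3 + 3*s^2*t, t^2}; counting standard monomials gives mu = 6. Corank 2; j^3 = -t^3 is a perfect cube, so E-series; the 4-jet and mu = 6 give E_6.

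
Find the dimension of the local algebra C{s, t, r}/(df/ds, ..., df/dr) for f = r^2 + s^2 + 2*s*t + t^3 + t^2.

2

The Hessian of f at 0 has rank 2. Corank 1: A-series; mu = 2 gives A_2.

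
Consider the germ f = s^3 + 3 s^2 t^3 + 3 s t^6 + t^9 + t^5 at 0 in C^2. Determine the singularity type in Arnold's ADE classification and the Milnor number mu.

The Hessian of f at 0 is [[0, 0], [0, 0]] with rank 0, so corank 2. A Groebner basis of the Jacobian ideal J(f) in C{s,t} is {s^2/2 + s*t^3, t^4, s^3, s^2*t}; counting standard monomials gives mu = 8. Corank 2; j^3 = s^3 is a perfect cube, so E-series; the 5-jet and mu = 8 give E_8.

Type E_{8}, Milnor number mu = 8.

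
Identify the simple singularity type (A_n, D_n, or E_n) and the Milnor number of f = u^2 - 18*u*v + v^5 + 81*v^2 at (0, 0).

The Hessian of f at 0 has rank 1. Corank 1: A-series; mu = 4 gives A_4.

Type A_4, Milnor number mu = 4.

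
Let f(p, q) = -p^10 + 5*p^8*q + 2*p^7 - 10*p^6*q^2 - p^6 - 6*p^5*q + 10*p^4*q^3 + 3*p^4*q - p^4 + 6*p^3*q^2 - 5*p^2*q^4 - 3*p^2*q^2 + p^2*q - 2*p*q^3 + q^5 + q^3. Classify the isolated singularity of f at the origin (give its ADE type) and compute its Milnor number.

The Hessian of f at 0 has rank 0. Corank 2; j^3 = q*(p^2 + q^2) splits into three distinct lines over C (the quadratic factor has nonzero discriminant), so D_4.

Type D_4, Milnor number mu = 4.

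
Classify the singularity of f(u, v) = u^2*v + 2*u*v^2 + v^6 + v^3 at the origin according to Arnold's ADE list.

D7

The Hessian of f at 0 is [[0, 0], [0, 0]] with rank 0, so corank 2. A Groebner basis of the Jacobian ideal J(f) in C{u,v} is {u^2/6 + v^5 - v^2/6, u^3 + v^3, u*v + v^2}; counting standard monomials gives mu = 7. Corank 2; j^3 = v*(u + v)^2 has shape L^2 M (L != M), so D-series; mu = 7 gives D_7.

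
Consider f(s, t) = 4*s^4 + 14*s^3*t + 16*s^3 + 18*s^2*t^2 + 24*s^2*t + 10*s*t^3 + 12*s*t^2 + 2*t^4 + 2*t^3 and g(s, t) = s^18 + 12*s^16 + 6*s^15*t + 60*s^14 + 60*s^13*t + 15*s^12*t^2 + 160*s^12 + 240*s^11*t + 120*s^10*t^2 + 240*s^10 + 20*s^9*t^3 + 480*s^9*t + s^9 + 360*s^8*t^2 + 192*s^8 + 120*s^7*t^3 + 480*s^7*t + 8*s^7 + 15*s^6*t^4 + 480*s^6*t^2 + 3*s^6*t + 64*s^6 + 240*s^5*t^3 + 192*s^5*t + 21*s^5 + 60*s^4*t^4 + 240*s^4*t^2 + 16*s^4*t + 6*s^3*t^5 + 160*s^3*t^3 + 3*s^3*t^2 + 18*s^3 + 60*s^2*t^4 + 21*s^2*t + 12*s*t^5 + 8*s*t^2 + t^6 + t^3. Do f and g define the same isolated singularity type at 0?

The Hessian of f at 0 has rank 0. Corank 2; j^3 = 2*(2*s + t)^3 is a perfect cube, so E-series; the 4-jet and mu = 7 give E_7. The Hessian of g at 0 has rank 0. Corank 2; j^3 = (2*s + t)*(3*s + t)^2 has shape L^2 M (L != M), so D-series; mu = 7 gives D_7. f is E_7 but g is D_7, hence not right-equivalent.

No.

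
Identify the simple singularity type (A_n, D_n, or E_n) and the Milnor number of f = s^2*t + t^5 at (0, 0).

Type D_6, Milnor number mu = 6.

The Hessian of f at 0 has rank 0. Corank 2; j^3 = s^2*t has shape L^2 M (L != M), so D-series; mu = 6 gives D_6.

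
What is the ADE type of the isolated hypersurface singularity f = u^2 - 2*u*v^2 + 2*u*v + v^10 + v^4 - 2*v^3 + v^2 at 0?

A_9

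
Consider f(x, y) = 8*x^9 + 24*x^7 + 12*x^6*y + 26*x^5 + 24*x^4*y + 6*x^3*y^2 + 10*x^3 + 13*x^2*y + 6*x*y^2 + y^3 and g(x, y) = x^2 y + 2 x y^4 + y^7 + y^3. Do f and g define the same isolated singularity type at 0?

Yes.

The Hessian of f at 0 has rank 0. Corank 2; j^3 = (2*x + y)*(5*x^2 + 4*x*y + y^2) splits into three distinct lines over C (the quadratic factor has nonzero discriminant), so D_4. The Hessian of g at 0 has rank 0. Corank 2; j^3 = y*(x^2 + y^2) splits into three distinct lines over C (the quadratic factor has nonzero discriminant), so D_4. Both have type D_4, hence right-equivalent.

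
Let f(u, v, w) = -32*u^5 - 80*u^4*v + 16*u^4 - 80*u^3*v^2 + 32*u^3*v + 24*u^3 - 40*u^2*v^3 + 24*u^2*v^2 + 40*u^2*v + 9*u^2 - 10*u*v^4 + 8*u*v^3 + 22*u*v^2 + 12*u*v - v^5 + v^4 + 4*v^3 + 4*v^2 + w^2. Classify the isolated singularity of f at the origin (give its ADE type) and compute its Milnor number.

Type A_4, Milnor number mu = 4.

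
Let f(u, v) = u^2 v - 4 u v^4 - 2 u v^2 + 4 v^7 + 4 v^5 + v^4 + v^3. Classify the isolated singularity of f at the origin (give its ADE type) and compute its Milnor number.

The Hessian of f at 0 is [[0, 0], [0, 0]] with rank 0, so corank 2. A Groebner basis of the Jacobian ideal J(f) in C{u,v} is {u^3 + u^2/4 - v^2/4, u^2/4 + v^3 - v^2/4, u*v - v^2}; counting standard monomials gives mu = 5. Corank 2; j^3 = v*(u - v)^2 has shape L^2 M (L != M), so D-series; mu = 5 gives D_5.

Type D_{5}, Milnor number mu = 5.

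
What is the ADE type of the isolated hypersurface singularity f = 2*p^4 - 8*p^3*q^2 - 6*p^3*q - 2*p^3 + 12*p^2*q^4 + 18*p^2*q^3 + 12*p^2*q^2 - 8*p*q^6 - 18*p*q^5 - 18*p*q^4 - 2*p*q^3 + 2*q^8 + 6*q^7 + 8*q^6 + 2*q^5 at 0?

The Hessian of f at 0 has rank 0. Corank 2; j^3 = -2*p^3 is a perfect cube, so E-series; the 4-jet and mu = 7 give E_7.

E_7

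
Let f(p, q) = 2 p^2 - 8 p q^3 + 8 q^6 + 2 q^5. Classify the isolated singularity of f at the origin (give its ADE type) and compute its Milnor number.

The Hessian of f at 0 has rank 1. Corank 1: A-series; mu = 4 gives A_4.

Type A4, Milnor number mu = 4.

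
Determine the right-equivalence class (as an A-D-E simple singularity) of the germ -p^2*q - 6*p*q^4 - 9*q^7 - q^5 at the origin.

The Hessian of f at 0 has rank 0. Corank 2; j^3 = -p^2*q has shape L^2 M (L != M), so D-series; mu = 6 gives D_6.

D_{6}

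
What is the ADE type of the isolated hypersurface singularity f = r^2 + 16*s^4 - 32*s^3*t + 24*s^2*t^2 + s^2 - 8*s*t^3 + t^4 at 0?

The Hessian of f at 0 has rank 2. Corank 1: A-series; mu = 3 gives A_3.

A_{3}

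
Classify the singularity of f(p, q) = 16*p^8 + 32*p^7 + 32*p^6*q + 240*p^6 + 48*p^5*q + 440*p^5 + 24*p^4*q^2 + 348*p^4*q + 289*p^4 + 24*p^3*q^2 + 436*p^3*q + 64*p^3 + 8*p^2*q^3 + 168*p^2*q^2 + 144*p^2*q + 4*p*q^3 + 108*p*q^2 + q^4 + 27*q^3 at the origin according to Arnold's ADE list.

The Hessian of f at 0 has rank 0. Corank 2; j^3 = (4*p + 3*q)^3 is a perfect cube, so E-series; the 4-jet and mu = 6 give E_6.

E_{6}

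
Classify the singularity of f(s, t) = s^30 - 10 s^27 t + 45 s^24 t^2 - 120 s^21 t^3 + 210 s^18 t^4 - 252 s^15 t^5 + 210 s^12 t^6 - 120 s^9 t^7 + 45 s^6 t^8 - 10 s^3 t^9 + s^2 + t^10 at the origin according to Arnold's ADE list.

A9

The Hessian of f at 0 has rank 1. Corank 1: A-series; mu = 9 gives A_9.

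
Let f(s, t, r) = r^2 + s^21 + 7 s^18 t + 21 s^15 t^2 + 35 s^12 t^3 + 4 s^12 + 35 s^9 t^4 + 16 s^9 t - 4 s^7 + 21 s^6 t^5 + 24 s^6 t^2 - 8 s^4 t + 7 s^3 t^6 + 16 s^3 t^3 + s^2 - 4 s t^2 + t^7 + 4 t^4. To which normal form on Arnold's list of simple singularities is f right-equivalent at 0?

A_6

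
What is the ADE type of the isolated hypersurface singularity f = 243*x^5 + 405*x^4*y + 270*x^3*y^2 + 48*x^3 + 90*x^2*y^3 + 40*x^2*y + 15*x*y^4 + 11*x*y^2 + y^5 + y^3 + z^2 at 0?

D6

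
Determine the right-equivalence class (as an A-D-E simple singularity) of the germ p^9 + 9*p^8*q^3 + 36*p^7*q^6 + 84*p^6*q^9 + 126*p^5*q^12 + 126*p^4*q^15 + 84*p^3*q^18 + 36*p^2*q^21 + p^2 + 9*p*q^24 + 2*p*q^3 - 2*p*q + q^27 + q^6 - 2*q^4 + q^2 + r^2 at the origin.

The Hessian of f at 0 has rank 2. Corank 1: A-series; mu = 8 gives A_8.

A_8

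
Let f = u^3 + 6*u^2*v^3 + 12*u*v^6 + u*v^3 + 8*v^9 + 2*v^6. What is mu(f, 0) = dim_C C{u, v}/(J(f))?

7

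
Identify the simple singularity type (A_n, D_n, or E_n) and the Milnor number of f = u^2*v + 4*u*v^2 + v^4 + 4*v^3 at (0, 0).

Type D_{5}, Milnor number mu = 5.

The Hessian of f at 0 is [[0, 0], [0, 0]] with rank 0, so corank 2. A Groebner basis of the Jacobian ideal J(f) in C{u,v} is {u^3 - 2*u^2 + 8*v^2, u^2/4 + v^3 - v^2, u*v + 2*v^2}; counting standard monomials gives mu = 5. Corank 2; j^3 = v*(u + 2*v)^2 has shape L^2 M (L != M), so D-series; mu = 5 gives D_5.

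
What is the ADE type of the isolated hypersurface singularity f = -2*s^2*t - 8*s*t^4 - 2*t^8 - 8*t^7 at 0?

D_{9}

The Hessian of f at 0 has rank 0. Corank 2; j^3 = -2*s^2*t has shape L^2 M (L != M), so D-series; mu = 9 gives D_9.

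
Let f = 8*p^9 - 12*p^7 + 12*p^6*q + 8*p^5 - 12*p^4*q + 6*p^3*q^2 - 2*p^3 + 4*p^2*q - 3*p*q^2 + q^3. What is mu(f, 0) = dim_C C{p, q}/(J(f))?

4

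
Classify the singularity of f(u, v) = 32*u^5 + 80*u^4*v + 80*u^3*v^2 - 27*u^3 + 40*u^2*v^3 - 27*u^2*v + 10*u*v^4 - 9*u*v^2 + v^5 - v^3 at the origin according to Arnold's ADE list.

E_{8}

The Hessian of f at 0 has rank 0. Corank 2; j^3 = -(3*u + v)^3 is a perfect cube, so E-series; the 5-jet and mu = 8 give E_8.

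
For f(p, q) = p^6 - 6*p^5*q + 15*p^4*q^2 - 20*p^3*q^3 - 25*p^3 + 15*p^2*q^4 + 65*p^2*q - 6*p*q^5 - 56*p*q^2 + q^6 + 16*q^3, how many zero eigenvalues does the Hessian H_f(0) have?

2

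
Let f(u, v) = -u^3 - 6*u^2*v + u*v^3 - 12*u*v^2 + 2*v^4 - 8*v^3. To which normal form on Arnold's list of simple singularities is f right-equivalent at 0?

E7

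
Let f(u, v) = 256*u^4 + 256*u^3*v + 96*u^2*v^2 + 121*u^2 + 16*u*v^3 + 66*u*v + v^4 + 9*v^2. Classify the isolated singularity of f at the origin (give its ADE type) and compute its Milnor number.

Type A_3, Milnor number mu = 3.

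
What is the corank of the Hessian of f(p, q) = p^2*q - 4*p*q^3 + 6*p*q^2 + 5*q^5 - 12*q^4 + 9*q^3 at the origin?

Hessian at 0 has rank 0.

2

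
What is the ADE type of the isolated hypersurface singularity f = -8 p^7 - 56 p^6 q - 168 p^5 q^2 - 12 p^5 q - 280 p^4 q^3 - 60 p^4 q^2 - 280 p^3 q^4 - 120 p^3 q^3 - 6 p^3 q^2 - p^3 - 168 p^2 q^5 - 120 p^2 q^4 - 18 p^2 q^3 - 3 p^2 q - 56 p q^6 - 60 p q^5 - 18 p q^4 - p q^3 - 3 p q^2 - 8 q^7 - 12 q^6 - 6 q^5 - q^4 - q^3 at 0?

E_{7}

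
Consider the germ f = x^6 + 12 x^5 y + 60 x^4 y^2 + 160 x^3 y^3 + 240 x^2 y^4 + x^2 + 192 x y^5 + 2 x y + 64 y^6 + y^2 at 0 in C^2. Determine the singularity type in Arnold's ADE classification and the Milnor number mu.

Type A_5, Milnor number mu = 5.

The Hessian of f at 0 has rank 1. Corank 1: A-series; mu = 5 gives A_5.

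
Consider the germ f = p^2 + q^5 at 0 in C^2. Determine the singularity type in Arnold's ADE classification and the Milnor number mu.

Type A_4, Milnor number mu = 4.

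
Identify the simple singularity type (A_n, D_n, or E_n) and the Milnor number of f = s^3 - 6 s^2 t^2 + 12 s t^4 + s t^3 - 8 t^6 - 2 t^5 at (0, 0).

Type E_7, Milnor number mu = 7.

The Hessian of f at 0 has rank 0. Corank 2; j^3 = s^3 is a perfect cube, so E-series; the 4-jet and mu = 7 give E_7.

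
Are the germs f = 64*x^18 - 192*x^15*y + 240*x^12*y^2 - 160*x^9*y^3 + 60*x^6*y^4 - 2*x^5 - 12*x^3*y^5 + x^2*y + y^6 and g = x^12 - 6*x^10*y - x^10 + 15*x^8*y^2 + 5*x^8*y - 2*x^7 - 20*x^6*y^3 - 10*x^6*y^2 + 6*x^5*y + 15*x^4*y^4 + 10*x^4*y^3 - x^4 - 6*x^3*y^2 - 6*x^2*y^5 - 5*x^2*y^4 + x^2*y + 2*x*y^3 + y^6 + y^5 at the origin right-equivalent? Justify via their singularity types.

The Hessian of f at 0 has rank 0. Corank 2; j^3 = x^2*y has shape L^2 M (L != M), so D-series; mu = 7 gives D_7. The Hessian of g at 0 has rank 0. Corank 2; j^3 = x^2*y has shape L^2 M (L != M), so D-series; mu = 7 gives D_7. Both have type D_7, hence right-equivalent.

Yes.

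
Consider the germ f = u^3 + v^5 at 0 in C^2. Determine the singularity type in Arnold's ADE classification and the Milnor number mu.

Type E_{8}, Milnor number mu = 8.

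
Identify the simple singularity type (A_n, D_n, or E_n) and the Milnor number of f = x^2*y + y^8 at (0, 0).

Type D9, Milnor number mu = 9.

The Hessian of f at 0 is [[0, 0], [0, 0]] with rank 0, so corank 2. A Groebner basis of the Jacobian ideal J(f) in C{x,y} is {x^2/8 + y^7, x^3, x*y}; counting standard monomials gives mu = 9. Corank 2; j^3 = x^2*y has shape L^2 M (L != M), so D-series; mu = 9 gives D_9.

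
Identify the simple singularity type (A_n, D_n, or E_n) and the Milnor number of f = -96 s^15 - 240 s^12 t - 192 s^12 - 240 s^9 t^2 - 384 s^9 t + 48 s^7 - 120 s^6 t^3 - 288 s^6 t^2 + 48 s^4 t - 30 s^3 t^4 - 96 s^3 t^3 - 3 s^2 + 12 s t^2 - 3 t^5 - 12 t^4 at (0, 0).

The Hessian of f at 0 is [[-6, 0], [0, 0]] with rank 1, so corank 1. A Groebner basis of the Jacobian ideal J(f) in C{s,t} is {s^2, -s/2 + t^2}; counting standard monomials gives mu = 4. Corank 1: A-series; mu = 4 gives A_4.

Type A_{4}, Milnor number mu = 4.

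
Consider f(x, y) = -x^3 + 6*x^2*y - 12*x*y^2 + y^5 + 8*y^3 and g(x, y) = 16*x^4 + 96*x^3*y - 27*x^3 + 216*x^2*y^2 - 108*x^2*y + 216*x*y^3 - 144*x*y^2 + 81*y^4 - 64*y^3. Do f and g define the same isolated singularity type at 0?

The Hessian of f at 0 has rank 0. Corank 2; j^3 = -(x - 2*y)^3 is a perfect cube, so E-series; the 5-jet and mu = 8 give E_8. The Hessian of g at 0 has rank 0. Corank 2; j^3 = -(3*x + 4*y)^3 is a perfect cube, so E-series; the 4-jet and mu = 6 give E_6. f is E_8 but g is E_6, hence not right-equivalent.

No.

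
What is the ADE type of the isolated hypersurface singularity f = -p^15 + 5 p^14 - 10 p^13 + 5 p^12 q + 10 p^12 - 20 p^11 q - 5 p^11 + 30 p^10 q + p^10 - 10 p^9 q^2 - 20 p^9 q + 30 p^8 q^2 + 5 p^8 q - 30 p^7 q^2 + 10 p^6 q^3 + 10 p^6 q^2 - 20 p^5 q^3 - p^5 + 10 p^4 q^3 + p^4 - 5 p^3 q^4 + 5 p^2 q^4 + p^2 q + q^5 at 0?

D6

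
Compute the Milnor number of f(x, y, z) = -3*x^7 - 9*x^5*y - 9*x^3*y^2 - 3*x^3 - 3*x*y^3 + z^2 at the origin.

The Hessian of f at 0 has rank 1. Corank 2; j^3 = -3*x^3 is a perfect cube, so E-series; the 4-jet and mu = 7 give E_7.

7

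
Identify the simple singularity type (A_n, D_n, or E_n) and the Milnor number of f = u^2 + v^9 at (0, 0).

Type A_{8}, Milnor number mu = 8.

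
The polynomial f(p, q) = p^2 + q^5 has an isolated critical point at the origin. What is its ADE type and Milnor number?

Type A4, Milnor number mu = 4.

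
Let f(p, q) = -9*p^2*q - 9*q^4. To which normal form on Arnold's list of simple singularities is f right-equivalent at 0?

D5

The Hessian of f at 0 is [[0, 0], [0, 0]] with rank 0, so corank 2. A Groebner basis of the Jacobian ideal J(f) in C{p,q} is {p^3, p^2/4 + q^3, p*q}; counting standard monomials gives mu = 5. Corank 2; j^3 = -9*p^2*q has shape L^2 M (L != M), so D-series; mu = 5 gives D_5.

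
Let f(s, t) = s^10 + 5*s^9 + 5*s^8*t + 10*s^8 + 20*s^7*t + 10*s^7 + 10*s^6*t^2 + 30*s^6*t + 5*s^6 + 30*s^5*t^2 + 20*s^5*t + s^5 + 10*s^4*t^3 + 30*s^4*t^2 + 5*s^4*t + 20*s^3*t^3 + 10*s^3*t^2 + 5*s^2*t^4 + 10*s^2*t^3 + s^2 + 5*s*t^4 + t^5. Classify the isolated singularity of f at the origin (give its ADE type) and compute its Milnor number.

Type A_4, Milnor number mu = 4.

The Hessian of f at 0 has rank 1. Corank 1: A-series; mu = 4 gives A_4.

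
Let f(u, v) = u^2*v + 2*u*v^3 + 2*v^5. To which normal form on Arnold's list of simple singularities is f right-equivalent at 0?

D6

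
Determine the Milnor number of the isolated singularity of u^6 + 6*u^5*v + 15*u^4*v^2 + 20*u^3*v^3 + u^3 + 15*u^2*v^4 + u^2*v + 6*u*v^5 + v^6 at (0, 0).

The Hessian of f at 0 is [[0, 0], [0, 0]] with rank 0, so corank 2. A Groebner basis of the Jacobian ideal J(f) in C{u,v} is {-u*v/6 + v^5, u*v^2, u^2 + u*v}; counting standard monomials gives mu = 7. Corank 2; j^3 = u^2*(u + v) has shape L^2 M (L != M), so D-series; mu = 7 gives D_7.

7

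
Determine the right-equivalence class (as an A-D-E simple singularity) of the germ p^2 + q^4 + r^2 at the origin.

A_3

The Hessian of f at 0 has rank 2. Corank 1: A-series; mu = 3 gives A_3.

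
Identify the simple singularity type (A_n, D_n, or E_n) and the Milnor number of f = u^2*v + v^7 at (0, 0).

Type D_{8}, Milnor number mu = 8.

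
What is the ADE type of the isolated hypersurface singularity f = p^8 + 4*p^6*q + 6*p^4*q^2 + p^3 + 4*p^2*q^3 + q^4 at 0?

The Hessian of f at 0 is [[0, 0], [0, 0]] with rank 0, so corank 2. A Groebner basis of the Jacobian ideal J(f) in C{p,q} is {q^3, p^2}; counting standard monomials gives mu = 6. Corank 2; j^3 = p^3 is a perfect cube, so E-series; the 4-jet and mu = 6 give E_6.

E_6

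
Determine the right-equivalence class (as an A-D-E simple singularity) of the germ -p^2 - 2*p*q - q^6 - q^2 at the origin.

A5

The Hessian of f at 0 has rank 1. Corank 1: A-series; mu = 5 gives A_5.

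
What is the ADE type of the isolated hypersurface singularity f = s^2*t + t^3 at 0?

D_{4}

The Hessian of f at 0 is [[0, 0], [0, 0]] with rank 0, so corank 2. A Groebner basis of the Jacobian ideal J(f) in C{s,t} is {t^3, s^2 + 3*t^2, s*t}; counting standard monomials gives mu = 4. Corank 2; j^3 = t*(s^2 + t^2) splits into three distinct lines over C (the quadratic factor has nonzero discriminant), so D_4.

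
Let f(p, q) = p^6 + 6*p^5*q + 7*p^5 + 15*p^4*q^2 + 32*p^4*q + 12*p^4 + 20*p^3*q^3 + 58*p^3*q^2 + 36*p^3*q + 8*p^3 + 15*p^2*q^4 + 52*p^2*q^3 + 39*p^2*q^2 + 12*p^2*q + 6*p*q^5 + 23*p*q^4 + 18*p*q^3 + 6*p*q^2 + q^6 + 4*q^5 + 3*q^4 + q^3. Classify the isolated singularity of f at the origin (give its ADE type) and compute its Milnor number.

Type E8, Milnor number mu = 8.

The Hessian of f at 0 has rank 0. Corank 2; j^3 = (2*p + q)^3 is a perfect cube, so E-series; the 5-jet and mu = 8 give E_8.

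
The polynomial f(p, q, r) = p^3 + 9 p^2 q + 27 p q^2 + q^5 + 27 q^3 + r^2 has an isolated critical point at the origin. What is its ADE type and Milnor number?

The Hessian of f at 0 has rank 1. Corank 2; j^3 = (p + 3*q)^3 is a perfect cube, so E-series; the 5-jet and mu = 8 give E_8.

Type E8, Milnor number mu = 8.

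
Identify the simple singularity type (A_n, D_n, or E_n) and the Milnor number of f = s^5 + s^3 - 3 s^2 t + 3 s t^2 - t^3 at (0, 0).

The Hessian of f at 0 has rank 0. Corank 2; j^3 = (s - t)^3 is a perfect cube, so E-series; the 5-jet and mu = 8 give E_8.

Type E_{8}, Milnor number mu = 8.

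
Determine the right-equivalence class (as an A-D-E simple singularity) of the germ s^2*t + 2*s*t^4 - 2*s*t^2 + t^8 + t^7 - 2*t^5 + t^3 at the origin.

D_{9}

The Hessian of f at 0 has rank 0. Corank 2; j^3 = t*(s - t)^2 has shape L^2 M (L != M), so D-series; mu = 9 gives D_9.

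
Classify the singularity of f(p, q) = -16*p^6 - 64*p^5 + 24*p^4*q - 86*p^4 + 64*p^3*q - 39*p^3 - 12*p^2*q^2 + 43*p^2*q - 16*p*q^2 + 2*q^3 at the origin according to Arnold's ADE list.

The Hessian of f at 0 has rank 0. Corank 2; j^3 = -(3*p - q)*(13*p^2 - 10*p*q + 2*q^2) splits into three distinct lines over C (the quadratic factor has nonzero discriminant), so D_4.

D4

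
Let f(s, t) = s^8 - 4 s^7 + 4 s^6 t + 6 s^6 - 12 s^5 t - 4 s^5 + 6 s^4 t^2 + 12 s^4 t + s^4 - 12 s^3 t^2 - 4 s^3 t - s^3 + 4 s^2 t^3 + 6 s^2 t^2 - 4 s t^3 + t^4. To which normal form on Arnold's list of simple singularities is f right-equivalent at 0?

E_{6}

The Hessian of f at 0 is [[0, 0], [0, 0]] with rank 0, so corank 2. A Groebner basis of the Jacobian ideal J(f) in C{s,t} is {t^4, s*t^2 - t^3/3, s^2}; counting standard monomials gives mu = 6. Corank 2; j^3 = -s^3 is a perfect cube, so E-series; the 4-jet and mu = 6 give E_6.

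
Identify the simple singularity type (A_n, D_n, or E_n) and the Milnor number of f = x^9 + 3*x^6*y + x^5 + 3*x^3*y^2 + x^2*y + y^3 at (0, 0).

Type D4, Milnor number mu = 4.

The Hessian of f at 0 has rank 0. Corank 2; j^3 = y*(x^2 + y^2) splits into three distinct lines over C (the quadratic factor has nonzero discriminant), so D_4.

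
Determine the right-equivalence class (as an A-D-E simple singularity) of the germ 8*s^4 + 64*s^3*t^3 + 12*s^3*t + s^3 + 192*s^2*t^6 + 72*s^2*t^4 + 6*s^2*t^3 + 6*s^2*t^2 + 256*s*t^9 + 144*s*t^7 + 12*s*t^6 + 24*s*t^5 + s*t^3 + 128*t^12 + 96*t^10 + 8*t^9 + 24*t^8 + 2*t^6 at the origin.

E7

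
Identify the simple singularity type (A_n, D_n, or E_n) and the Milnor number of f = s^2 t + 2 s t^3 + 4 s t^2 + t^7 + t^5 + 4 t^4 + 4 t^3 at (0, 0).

The Hessian of f at 0 has rank 0. Corank 2; j^3 = t*(s + 2*t)^2 has shape L^2 M (L != M), so D-series; mu = 8 gives D_8.

Type D_{8}, Milnor number mu = 8.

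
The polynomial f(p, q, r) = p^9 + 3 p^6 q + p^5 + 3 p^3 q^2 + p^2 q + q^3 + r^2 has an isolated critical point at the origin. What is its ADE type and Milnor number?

The Hessian of f at 0 has rank 1. Corank 2; j^3 = q*(p^2 + q^2) splits into three distinct lines over C (the quadratic factor has nonzero discriminant), so D_4.

Type D_4, Milnor number mu = 4.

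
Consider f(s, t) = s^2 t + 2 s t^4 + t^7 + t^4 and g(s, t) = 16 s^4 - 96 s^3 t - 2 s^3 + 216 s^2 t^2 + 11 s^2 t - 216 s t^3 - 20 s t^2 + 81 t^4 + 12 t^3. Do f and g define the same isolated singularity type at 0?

The Hessian of f at 0 has rank 0. Corank 2; j^3 = s^2*t has shape L^2 M (L != M), so D-series; mu = 5 gives D_5. The Hessian of g at 0 has rank 0. Corank 2; j^3 = -(s - 2*t)^2*(2*s - 3*t) has shape L^2 M (L != M), so D-series; mu = 5 gives D_5. Both have type D_5, hence right-equivalent.

Yes.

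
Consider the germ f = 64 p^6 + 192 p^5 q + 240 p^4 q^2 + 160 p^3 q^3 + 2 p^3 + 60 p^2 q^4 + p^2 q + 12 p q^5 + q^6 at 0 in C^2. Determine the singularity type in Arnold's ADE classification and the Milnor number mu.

Type D7, Milnor number mu = 7.

The Hessian of f at 0 is [[0, 0], [0, 0]] with rank 0, so corank 2. A Groebner basis of the Jacobian ideal J(f) in C{p,q} is {-p*q/12 + q^5, p*q^2, p^2 + p*q/2}; counting standard monomials gives mu = 7. Corank 2; j^3 = p^2*(2*p + q) has shape L^2 M (L != M), so D-series; mu = 7 gives D_7.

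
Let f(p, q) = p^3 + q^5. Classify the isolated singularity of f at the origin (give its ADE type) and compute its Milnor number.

Type E_{8}, Milnor number mu = 8.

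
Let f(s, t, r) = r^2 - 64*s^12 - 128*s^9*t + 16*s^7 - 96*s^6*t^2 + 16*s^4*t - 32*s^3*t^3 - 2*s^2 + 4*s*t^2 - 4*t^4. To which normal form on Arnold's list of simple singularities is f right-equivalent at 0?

A_3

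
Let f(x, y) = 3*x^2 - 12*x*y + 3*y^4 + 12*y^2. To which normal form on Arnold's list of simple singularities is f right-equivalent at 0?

A_3

The Hessian of f at 0 has rank 1. Corank 1: A-series; mu = 3 gives A_3.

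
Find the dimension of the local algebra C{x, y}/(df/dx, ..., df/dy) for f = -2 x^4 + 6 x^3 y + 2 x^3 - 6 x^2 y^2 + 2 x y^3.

7

The Hessian of f at 0 is [[0, 0], [0, 0]] with rank 0, so corank 2. A Groebner basis of the Jacobian ideal J(f) in C{x,y} is {3*x^2 + y^4 + y^3, x^3, x^2*y - x^2 - y^3/3, -2*x^2 + x*y^2 - 2*y^3/3}; counting standard monomials gives mu = 7. Corank 2; j^3 = 2*x^3 is a perfect cube, so E-series; the 4-jet and mu = 7 give E_7.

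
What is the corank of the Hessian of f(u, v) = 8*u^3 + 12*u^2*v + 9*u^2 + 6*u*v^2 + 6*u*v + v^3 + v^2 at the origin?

1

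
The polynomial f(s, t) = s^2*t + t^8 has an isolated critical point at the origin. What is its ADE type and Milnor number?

The Hessian of f at 0 is [[0, 0], [0, 0]] with rank 0, so corank 2. A Groebner basis of the Jacobian ideal J(f) in C{s,t} is {s^2/8 + t^7, s^3, s*t}; counting standard monomials gives mu = 9. Corank 2; j^3 = s^2*t has shape L^2 M (L != M), so D-series; mu = 9 gives D_9.

Type D_{9}, Milnor number mu = 9.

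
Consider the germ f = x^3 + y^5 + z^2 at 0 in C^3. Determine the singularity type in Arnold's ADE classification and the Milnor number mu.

The Hessian of f at 0 has rank 1. Corank 2; j^3 = x^3 is a perfect cube, so E-series; the 5-jet and mu = 8 give E_8.

Type E8, Milnor number mu = 8.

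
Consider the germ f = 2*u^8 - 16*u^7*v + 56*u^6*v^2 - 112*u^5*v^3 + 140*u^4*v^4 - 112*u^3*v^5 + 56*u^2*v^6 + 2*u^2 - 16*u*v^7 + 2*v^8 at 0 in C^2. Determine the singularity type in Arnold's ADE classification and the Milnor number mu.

Type A_7, Milnor number mu = 7.

The Hessian of f at 0 is [[4, 0], [0, 0]] with rank 1, so corank 1. A Groebner basis of the Jacobian ideal J(f) in C{u,v} is {v^7, u}; counting standard monomials gives mu = 7. Corank 1: A-series; mu = 7 gives A_7.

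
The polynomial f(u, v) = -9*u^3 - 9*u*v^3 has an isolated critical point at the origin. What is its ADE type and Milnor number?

The Hessian of f at 0 has rank 0. Corank 2; j^3 = -9*u^3 is a perfect cube, so E-series; the 4-jet and mu = 7 give E_7.

Type E_{7}, Milnor number mu = 7.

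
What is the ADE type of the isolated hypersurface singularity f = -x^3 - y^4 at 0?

E_{6}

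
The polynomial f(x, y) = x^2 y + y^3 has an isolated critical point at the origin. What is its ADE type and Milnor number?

Type D_4, Milnor number mu = 4.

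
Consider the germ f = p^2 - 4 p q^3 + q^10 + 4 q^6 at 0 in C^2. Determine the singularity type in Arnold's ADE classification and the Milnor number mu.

Type A_{9}, Milnor number mu = 9.

The Hessian of f at 0 has rank 1. Corank 1: A-series; mu = 9 gives A_9.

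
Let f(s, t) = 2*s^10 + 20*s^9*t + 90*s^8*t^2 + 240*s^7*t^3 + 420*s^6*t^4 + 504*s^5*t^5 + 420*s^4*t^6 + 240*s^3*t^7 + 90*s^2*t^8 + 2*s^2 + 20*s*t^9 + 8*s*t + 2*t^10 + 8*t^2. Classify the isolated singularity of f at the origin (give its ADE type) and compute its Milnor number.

The Hessian of f at 0 is [[4, 8], [8, 16]] with rank 1, so corank 1. A Groebner basis of the Jacobian ideal J(f) in C{s,t} is {t^9, s + 2*t}; counting standard monomials gives mu = 9. Corank 1: A-series; mu = 9 gives A_9.

Type A_{9}, Milnor number mu = 9.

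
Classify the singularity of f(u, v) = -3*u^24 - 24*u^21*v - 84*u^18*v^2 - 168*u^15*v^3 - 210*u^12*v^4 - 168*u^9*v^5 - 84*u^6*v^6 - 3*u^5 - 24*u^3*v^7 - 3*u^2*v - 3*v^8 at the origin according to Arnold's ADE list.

The Hessian of f at 0 has rank 0. Corank 2; j^3 = -3*u^2*v has shape L^2 M (L != M), so D-series; mu = 9 gives D_9.

D_9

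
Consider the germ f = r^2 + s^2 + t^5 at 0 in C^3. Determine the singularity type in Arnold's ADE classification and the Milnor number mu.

The Hessian of f at 0 is [[2, 0, 0], [0, 0, 0], [0, 0, 2]] with rank 2, so corank 1. A Groebner basis of the Jacobian ideal J(f) in C{s,t,r} is {t^4, s, r}; counting standard monomials gives mu = 4. Corank 1: A-series; mu = 4 gives A_4.

Type A4, Milnor number mu = 4.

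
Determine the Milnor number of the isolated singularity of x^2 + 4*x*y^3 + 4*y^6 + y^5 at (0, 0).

The Hessian of f at 0 has rank 1. Corank 1: A-series; mu = 4 gives A_4.

4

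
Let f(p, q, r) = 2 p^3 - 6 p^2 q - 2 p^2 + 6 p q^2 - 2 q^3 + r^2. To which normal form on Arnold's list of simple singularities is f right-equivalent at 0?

A_2

The Hessian of f at 0 has rank 2. Corank 1: A-series; mu = 2 gives A_2.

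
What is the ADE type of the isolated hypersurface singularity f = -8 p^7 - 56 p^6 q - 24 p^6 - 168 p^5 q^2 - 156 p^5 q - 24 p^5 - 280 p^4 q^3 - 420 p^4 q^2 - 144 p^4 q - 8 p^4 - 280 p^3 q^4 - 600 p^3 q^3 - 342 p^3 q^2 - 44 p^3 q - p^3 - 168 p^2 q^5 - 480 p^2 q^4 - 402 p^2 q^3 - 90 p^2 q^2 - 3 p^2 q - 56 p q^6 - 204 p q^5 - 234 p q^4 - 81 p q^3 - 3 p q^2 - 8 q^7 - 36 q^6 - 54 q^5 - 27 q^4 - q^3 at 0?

The Hessian of f at 0 has rank 0. Corank 2; j^3 = -(p + q)^3 is a perfect cube, so E-series; the 4-jet and mu = 7 give E_7.

E_7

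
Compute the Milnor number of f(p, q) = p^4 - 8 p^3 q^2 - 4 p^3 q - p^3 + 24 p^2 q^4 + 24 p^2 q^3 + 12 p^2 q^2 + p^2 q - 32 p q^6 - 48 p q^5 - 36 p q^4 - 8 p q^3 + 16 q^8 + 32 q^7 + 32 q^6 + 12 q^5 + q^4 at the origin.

5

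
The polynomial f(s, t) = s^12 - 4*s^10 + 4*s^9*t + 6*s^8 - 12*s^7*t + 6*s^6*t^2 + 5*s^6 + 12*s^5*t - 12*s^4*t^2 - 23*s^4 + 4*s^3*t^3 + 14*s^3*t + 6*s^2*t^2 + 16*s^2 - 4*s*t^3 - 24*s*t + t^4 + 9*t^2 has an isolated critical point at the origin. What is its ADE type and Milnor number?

Type A3, Milnor number mu = 3.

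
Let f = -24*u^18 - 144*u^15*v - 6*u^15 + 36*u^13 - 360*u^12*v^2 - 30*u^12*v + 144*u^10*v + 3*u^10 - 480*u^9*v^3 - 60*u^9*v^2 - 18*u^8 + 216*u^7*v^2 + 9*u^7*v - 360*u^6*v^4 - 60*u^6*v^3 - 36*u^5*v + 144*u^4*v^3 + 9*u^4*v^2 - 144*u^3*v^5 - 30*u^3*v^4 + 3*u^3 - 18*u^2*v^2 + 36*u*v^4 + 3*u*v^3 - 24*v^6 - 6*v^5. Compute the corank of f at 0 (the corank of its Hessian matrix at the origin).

2

Hessian at 0 has rank 0.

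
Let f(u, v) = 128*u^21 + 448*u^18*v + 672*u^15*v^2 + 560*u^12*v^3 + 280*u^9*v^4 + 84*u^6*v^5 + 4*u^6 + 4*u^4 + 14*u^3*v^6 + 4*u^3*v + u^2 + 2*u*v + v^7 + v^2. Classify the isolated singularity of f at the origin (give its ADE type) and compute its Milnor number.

Type A6, Milnor number mu = 6.

The Hessian of f at 0 is [[2, 2], [2, 2]] with rank 1, so corank 1. A Groebner basis of the Jacobian ideal J(f) in C{u,v} is {-u*v/2 + v^4 - v^2/2, u*v^2 + u/6 + 2*v^3/3 + v/6, u^2 + 2*u*v + v^2}; counting standard monomials gives mu = 6. Corank 1: A-series; mu = 6 gives A_6.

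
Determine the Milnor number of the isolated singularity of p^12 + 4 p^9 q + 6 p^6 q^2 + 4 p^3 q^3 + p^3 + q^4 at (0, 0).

6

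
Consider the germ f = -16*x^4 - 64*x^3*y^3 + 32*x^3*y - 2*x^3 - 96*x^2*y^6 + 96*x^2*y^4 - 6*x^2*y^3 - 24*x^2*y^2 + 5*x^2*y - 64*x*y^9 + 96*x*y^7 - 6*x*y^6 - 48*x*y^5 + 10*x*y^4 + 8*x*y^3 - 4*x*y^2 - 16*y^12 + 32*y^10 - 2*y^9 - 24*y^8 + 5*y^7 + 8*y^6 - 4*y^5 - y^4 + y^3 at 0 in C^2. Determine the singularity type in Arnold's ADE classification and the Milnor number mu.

The Hessian of f at 0 has rank 0. Corank 2; j^3 = -(x - y)^2*(2*x - y) has shape L^2 M (L != M), so D-series; mu = 5 gives D_5.

Type D_{5}, Milnor number mu = 5.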